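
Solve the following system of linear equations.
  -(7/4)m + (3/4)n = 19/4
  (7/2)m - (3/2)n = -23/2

Row-reduce:
R1 ← R1 / (-7/4).
R2 ← R2 − 7/2·R1.
Row 2 reduces to 0 = -2, a contradiction. The system is inconsistent.

no solution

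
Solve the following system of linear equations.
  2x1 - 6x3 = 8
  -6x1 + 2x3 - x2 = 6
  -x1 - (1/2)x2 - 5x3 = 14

no solution

Row-reduce:
R1 ← R1 / (2).
R2 ← R2 + 6·R1.
R3 ← R3 + 1·R1.
R2 ← R2 / (-1).
R3 ← R3 + 1/2·R2.
Row 3 reduces to 0 = 3, a contradiction. The system is inconsistent.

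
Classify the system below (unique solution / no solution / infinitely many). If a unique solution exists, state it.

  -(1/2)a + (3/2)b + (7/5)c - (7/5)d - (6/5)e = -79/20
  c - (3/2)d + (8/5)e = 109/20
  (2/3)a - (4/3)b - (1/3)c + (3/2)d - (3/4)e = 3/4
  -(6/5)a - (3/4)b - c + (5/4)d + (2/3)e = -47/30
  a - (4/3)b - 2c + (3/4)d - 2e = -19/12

a = 2, b = -2, c = 3/4, d = -1, e = 2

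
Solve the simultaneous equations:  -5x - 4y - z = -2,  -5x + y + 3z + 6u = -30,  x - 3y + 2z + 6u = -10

Row-reduce:
R1 ← R1 / (-5).
R2 ← R2 + 5·R1.
R3 ← R3 − 1·R1.
R2 ← R2 / (5).
R1 ← R1 − 4/5·R2.
R3 ← R3 + 19/5·R2.
R3 ← R3 / (121/25).
R1 ← R1 + 11/25·R3.
R2 ← R2 − 4/5·R3.
Rank is 3 with 4 unknowns, leaving u free.

infinitely many solutions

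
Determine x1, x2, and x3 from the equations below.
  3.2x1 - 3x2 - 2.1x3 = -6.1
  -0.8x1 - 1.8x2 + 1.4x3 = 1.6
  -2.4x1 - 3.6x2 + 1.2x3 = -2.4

Row-reduce the augmented matrix:
R1 ← R1 / (16/5).
R2 ← R2 + 4/5·R1.
R3 ← R3 + 12/5·R1.
R2 ← R2 / (-51/20).
R1 ← R1 + 15/16·R2.
R3 ← R3 + 117/20·R2.
R3 ← R3 / (-81/34).
R1 ← R1 + 133/136·R3.
R2 ← R2 + 35/102·R3.
Reading off the reduced rows gives x1 = 1, x2 = 1, x3 = 3.

x1 = 1, x2 = 1, x3 = 3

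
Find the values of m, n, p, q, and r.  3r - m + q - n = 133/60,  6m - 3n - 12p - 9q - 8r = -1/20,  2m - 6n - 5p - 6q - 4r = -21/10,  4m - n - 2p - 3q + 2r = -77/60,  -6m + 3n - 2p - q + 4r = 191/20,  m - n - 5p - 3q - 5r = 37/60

Row-reduce the augmented matrix:
R1 ← R1 / (-1).
R2 ← R2 − 6·R1.
R3 ← R3 − 2·R1.
R4 ← R4 − 4·R1.
R5 ← R5 + 6·R1.
R6 ← R6 − 1·R1.
R2 ← R2 / (-9).
R1 ← R1 − 1·R2.
R3 ← R3 + 8·R2.
R4 ← R4 + 5·R2.
R5 ← R5 − 9·R2.
R6 ← R6 + 2·R2.
R3 ← R3 / (17/3).
R1 ← R1 + 4/3·R3.
R2 ← R2 − 4/3·R3.
R4 ← R4 − 14/3·R3.
R5 ← R5 + 14·R3.
R6 ← R6 + 7/3·R3.
R4 ← R4 / (64/17).
R1 ← R1 + 28/17·R4.
R2 ← R2 − 11/17·R4.
R3 ← R3 + 4/17·R4.
R5 ← R5 + 226/17·R4.
R6 ← R6 + 32/17·R4.
R5 ← R5 / (173/6).
R1 ← R1 − 8/3·R5.
R2 ← R2 + 23/12·R5.
R3 ← R3 + 1/3·R5.
R4 ← R4 − 15/4·R5.
R6 reduces to 0 = 0, so the extra equation is consistent.
Reading off the reduced rows gives m = -4/5, n = 1/3, p = -1, q = 1/4, r = 1/2.

m = -4/5, n = 1/3, p = -1, q = 1/4, r = 1/2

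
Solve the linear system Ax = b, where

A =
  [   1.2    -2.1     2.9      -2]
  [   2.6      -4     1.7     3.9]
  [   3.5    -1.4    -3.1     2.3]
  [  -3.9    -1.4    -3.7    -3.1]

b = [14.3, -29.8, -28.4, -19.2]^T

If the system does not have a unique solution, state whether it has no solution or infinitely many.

Row-reduce the augmented matrix:
R1 ← R1 / (6/5).
R2 ← R2 − 13/5·R1.
R3 ← R3 − 7/2·R1.
R4 ← R4 + 39/10·R1.
R2 ← R2 / (11/20).
R1 ← R1 + 7/4·R2.
R3 ← R3 − 189/40·R2.
R4 ← R4 + 329/40·R2.
R3 ← R3 / (1669/60).
R1 ← R1 + 73/6·R3.
R2 ← R2 + 25/3·R3.
R4 ← R4 + 3769/60·R3.
R4 ← R4 / (-232296/8345).
R1 ← R1 + 52314/18359·R4.
R2 ← R2 + 69463/18359·R4.
R3 ← R3 + 41315/18359·R4.
Reading off the reduced rows gives x_1 = 2, x_2 = 6, x_3 = 5, x_4 = -5.

x_1 = 2, x_2 = 6, x_3 = 5, x_4 = -5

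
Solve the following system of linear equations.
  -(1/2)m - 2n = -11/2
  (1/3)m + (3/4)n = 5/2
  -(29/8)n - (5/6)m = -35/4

Row-reduce:
R1 ← R1 / (-1/2).
R2 ← R2 − 1/3·R1.
R3 ← R3 + 5/6·R1.
R2 ← R2 / (-7/12).
R1 ← R1 − 4·R2.
R3 ← R3 + 7/24·R2.
Row 3 reduces to 0 = 1, a contradiction. The system is inconsistent.

no solution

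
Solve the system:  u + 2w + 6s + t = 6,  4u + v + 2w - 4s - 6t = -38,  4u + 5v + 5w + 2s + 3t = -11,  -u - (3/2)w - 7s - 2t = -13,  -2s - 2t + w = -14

infinitely many solutions

Row-reduce:
R2 ← R2 − 4·R1.
R3 ← R3 − 4·R1.
R4 ← R4 + 1·R1.
R3 ← R3 − 5·R2.
R3 ← R3 / (27).
R1 ← R1 − 2·R3.
R2 ← R2 + 6·R3.
R4 ← R4 − 1/2·R3.
R5 ← R5 − 1·R3.
R4 ← R4 / (-86/27).
R1 ← R1 + 74/27·R4.
R2 ← R2 + 16/9·R4.
R3 ← R3 − 118/27·R4.
R5 ← R5 + 172/27·R4.
Rank is 4 with 5 unknowns, leaving t free.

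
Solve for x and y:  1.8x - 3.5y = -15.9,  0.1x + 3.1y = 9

Row-reduce the augmented matrix:
R1 ← R1 / (9/5).
R2 ← R2 − 1/10·R1.
R2 ← R2 / (593/180).
R1 ← R1 + 35/18·R2.
Reading off the reduced rows gives x = -3, y = 3.

x = -3, y = 3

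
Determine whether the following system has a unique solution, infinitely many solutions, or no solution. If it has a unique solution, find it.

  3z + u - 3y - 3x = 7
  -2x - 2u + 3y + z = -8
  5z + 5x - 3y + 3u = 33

Row-reduce:
R1 ← R1 / (-3).
R2 ← R2 + 2·R1.
R3 ← R3 − 5·R1.
R2 ← R2 / (5).
R1 ← R1 − 1·R2.
R3 ← R3 + 8·R2.
R3 ← R3 / (42/5).
R1 ← R1 + 4/5·R3.
R2 ← R2 + 1/5·R3.
Rank is 3 with 4 unknowns, leaving u free.

infinitely many solutions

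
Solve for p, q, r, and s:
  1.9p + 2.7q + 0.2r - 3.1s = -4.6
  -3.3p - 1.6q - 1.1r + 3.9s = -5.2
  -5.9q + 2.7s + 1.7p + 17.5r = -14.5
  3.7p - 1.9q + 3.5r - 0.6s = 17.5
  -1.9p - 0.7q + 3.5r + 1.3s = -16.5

p = 5, q = -5, r = -3, s = 0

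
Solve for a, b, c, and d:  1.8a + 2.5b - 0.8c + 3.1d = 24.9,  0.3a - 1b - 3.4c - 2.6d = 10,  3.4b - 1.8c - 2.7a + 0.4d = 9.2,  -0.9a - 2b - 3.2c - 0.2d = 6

a = 4, b = 3, c = -5, d = 2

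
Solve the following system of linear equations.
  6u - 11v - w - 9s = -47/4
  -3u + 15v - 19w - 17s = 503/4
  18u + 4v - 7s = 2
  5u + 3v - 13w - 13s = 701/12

Row-reduce the augmented matrix:
R1 ← R1 / (6).
R2 ← R2 + 3·R1.
R3 ← R3 − 18·R1.
R4 ← R4 − 5·R1.
R2 ← R2 / (19/2).
R1 ← R1 + 11/6·R2.
R3 ← R3 − 37·R2.
R4 ← R4 − 73/6·R2.
R3 ← R3 / (1500/19).
R1 ← R1 + 224/57·R3.
R2 ← R2 + 39/19·R3.
R4 ← R4 − 730/57·R3.
R4 ← R4 / (781/150).
R1 ← R1 + 182/375·R4.
R2 ← R2 − 217/500·R4.
R3 ← R3 − 657/500·R4.
Reading off the reduced rows gives u = -5/3, v = 11/4, w = -3/2, s = -3.

u = -5/3, v = 11/4, w = -3/2, s = -3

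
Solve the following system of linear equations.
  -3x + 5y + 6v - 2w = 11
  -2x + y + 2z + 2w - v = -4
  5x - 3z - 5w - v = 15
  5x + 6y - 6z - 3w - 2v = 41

Row-reduce:
R1 ← R1 / (-3).
R2 ← R2 + 2·R1.
R3 ← R3 − 5·R1.
R4 ← R4 − 5·R1.
R2 ← R2 / (-7/3).
R1 ← R1 + 5/3·R2.
R3 ← R3 − 25/3·R2.
R4 ← R4 − 43/3·R2.
R3 ← R3 / (29/7).
R1 ← R1 + 10/7·R3.
R2 ← R2 + 6/7·R3.
R4 ← R4 − 44/7·R3.
R4 ← R4 / (253/29).
R1 ← R1 + 14/29·R4.
R2 ← R2 + 20/29·R4.
R3 ← R3 − 25/29·R4.
Rank is 4 with 5 unknowns, leaving v free.

infinitely many solutions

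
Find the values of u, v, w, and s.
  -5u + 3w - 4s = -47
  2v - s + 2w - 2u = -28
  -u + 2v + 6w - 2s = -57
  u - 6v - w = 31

Row-reduce the augmented matrix:
R1 ← R1 / (-5).
R2 ← R2 + 2·R1.
R3 ← R3 + 1·R1.
R4 ← R4 − 1·R1.
R2 ← R2 / (2).
R3 ← R3 − 2·R2.
R4 ← R4 + 6·R2.
R3 ← R3 / (23/5).
R1 ← R1 + 3/5·R3.
R2 ← R2 − 2/5·R3.
R4 ← R4 − 2·R3.
R4 ← R4 / (41/23).
R1 ← R1 − 13/23·R4.
R2 ← R2 − 21/46·R4.
R3 ← R3 + 9/23·R4.
Reading off the reduced rows gives u = 1, v = -4, w = -6, s = 6.

u = 1, v = -4, w = -6, s = 6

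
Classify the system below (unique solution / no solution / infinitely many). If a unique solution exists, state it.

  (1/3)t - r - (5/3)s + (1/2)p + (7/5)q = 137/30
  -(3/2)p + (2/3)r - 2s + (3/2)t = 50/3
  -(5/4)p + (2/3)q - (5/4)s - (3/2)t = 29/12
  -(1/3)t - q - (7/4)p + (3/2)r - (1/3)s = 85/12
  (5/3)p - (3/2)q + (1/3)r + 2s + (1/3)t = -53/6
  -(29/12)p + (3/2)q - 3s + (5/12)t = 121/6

Row-reduce:
R1 ← R1 / (1/2).
R2 ← R2 + 3/2·R1.
R3 ← R3 + 5/4·R1.
R4 ← R4 + 7/4·R1.
R5 ← R5 − 5/3·R1.
R6 ← R6 + 29/12·R1.
R2 ← R2 / (21/5).
R1 ← R1 − 14/5·R2.
R3 ← R3 − 25/6·R2.
R4 ← R4 − 39/10·R2.
R5 ← R5 + 37/6·R2.
R6 ← R6 − 124/15·R2.
R3 ← R3 / (-5/27).
R1 ← R1 + 4/9·R3.
R2 ← R2 + 5/9·R3.
R4 ← R4 − 1/6·R3.
R5 ← R5 − 13/54·R3.
R6 ← R6 + 13/54·R3.
R4 ← R4 / (41/24).
R1 ← R1 + 7/3·R4.
R2 ← R2 + 25/4·R4.
R3 ← R3 + 33/4·R4.
R5 ← R5 + 53/72·R4.
R6 ← R6 − 53/72·R4.
R5 ← R5 / (-8781/2870).
R1 ← R1 − 187/287·R5.
R2 ← R2 + 1656/287·R5.
R3 ← R3 + 1587/410·R5.
R4 ← R4 + 3629/1435·R5.
R6 ← R6 − 8781/2870·R5.
Row 6 reduces to 0 = 3, a contradiction. The system is inconsistent.

no solution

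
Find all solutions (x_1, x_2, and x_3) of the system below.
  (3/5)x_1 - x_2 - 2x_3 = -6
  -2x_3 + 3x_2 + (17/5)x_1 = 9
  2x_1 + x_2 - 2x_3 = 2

Row-reduce:
R1 ← R1 / (3/5).
R2 ← R2 − 17/5·R1.
R3 ← R3 − 2·R1.
R2 ← R2 / (26/3).
R1 ← R1 + 5/3·R2.
R3 ← R3 − 13/3·R2.
Row 3 reduces to 0 = 1/2, a contradiction. The system is inconsistent.

no solution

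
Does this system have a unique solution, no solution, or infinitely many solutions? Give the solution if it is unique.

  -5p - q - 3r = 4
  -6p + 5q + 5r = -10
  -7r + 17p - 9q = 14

Row-reduce:
R1 ← R1 / (-5).
R2 ← R2 + 6·R1.
R3 ← R3 − 17·R1.
R2 ← R2 / (31/5).
R1 ← R1 − 1/5·R2.
R3 ← R3 + 62/5·R2.
Row 3 reduces to 0 = -2, a contradiction. The system is inconsistent.

no solution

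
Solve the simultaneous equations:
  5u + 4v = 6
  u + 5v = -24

u = 6, v = -6

Row-reduce the augmented matrix:
R1 ← R1 / (5).
R2 ← R2 − 1·R1.
R2 ← R2 / (21/5).
R1 ← R1 − 4/5·R2.
Reading off the reduced rows gives u = 6, v = -6.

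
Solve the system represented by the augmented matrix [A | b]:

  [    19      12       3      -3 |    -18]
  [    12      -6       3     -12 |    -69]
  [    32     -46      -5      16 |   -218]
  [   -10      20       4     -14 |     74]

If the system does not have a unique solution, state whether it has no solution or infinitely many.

no solution

Row-reduce:
R1 ← R1 / (19).
R2 ← R2 − 12·R1.
R3 ← R3 − 32·R1.
R4 ← R4 + 10·R1.
R2 ← R2 / (-258/19).
R1 ← R1 − 12/19·R2.
R3 ← R3 + 1258/19·R2.
R4 ← R4 − 500/19·R2.
R3 ← R3 / (-664/43).
R1 ← R1 − 9/43·R3.
R2 ← R2 + 7/86·R3.
R4 ← R4 − 332/43·R3.
Row 4 reduces to 0 = -1/2, a contradiction. The system is inconsistent.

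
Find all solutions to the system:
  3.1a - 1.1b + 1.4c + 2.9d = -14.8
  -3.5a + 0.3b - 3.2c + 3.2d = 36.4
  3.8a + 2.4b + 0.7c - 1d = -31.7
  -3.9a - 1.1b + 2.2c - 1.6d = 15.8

Row-reduce the augmented matrix:
R1 ← R1 / (31/10).
R2 ← R2 + 7/2·R1.
R3 ← R3 − 19/5·R1.
R4 ← R4 + 39/10·R1.
R2 ← R2 / (-146/155).
R1 ← R1 + 11/31·R2.
R3 ← R3 − 581/155·R2.
R4 ← R4 + 77/31·R2.
R3 ← R3 / (-2723/365).
R1 ← R1 − 155/146·R3.
R2 ← R2 − 251/146·R3.
R4 ← R4 − 6009/730·R3.
R4 ← R4 / (182495/21784).
R1 ← R1 − 32997/21784·R4.
R2 ← R2 + 43259/21784·R4.
R3 ← R3 + 30965/10892·R4.
Reading off the reduced rows gives a = -6, b = -2, c = -3, d = 2.

a = -6, b = -2, c = -3, d = 2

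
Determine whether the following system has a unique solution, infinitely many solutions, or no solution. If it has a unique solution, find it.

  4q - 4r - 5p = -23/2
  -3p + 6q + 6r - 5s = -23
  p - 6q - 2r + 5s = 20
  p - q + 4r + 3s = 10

p = 3/2, q = -1, r = 0, s = 5/2

Row-reduce the augmented matrix:
R1 ← R1 / (-5).
R2 ← R2 + 3·R1.
R3 ← R3 − 1·R1.
R4 ← R4 − 1·R1.
R2 ← R2 / (18/5).
R1 ← R1 + 4/5·R2.
R3 ← R3 + 26/5·R2.
R4 ← R4 + 1/5·R2.
R3 ← R3 / (28/3).
R1 ← R1 − 8/3·R3.
R2 ← R2 − 7/3·R3.
R4 ← R4 − 11/3·R3.
R4 ← R4 / (151/42).
R1 ← R1 + 10/21·R4.
R2 ← R2 + 5/6·R4.
R3 ← R3 + 5/21·R4.
Reading off the reduced rows gives p = 3/2, q = -1, r = 0, s = 5/2.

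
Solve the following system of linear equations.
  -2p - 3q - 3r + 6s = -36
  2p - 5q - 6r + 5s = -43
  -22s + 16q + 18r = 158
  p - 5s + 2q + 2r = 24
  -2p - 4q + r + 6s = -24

Row-reduce the augmented matrix:
R1 ← R1 / (-2).
R2 ← R2 − 2·R1.
R4 ← R4 − 1·R1.
R5 ← R5 + 2·R1.
R2 ← R2 / (-8).
R1 ← R1 − 3/2·R2.
R3 ← R3 − 16·R2.
R4 ← R4 − 1/2·R2.
R5 ← R5 + 1·R2.
Swap R3 and R4.
R3 ← R3 / (-1/16).
R1 ← R1 + 3/16·R3.
R2 ← R2 − 9/8·R3.
R5 ← R5 − 41/8·R3.
Swap R4 and R5.
R4 ← R4 / (-109).
R1 ← R1 − 3·R4.
R2 ← R2 + 25·R4.
R3 ← R3 − 21·R4.
R5 reduces to 0 = 0, so the extra equation is consistent.
Reading off the reduced rows gives p = 3, q = 4, r = 4, s = -1.

p = 3, q = 4, r = 4, s = -1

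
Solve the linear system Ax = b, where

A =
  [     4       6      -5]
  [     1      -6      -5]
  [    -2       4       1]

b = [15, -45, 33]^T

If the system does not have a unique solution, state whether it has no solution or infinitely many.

x_1 = -4, x_2 = 6, x_3 = 1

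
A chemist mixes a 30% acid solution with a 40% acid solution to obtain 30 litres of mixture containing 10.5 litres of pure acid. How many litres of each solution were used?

Let a = litres of solution A, b = litres of solution B.
  a + b = 30
  (3/10)a + (2/5)b = 21/2
From equation 1: a = 30 − b.
Substitute into equation 2 and solve: b = 15.
Then a = 15.

litres of solution A: 15, litres of solution B: 15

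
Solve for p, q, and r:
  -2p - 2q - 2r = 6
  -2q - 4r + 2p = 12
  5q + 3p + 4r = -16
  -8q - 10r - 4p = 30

Row-reduce the augmented matrix:
R1 ← R1 / (-2).
R2 ← R2 − 2·R1.
R3 ← R3 − 3·R1.
R4 ← R4 + 4·R1.
R2 ← R2 / (-4).
R1 ← R1 − 1·R2.
R3 ← R3 − 2·R2.
R4 ← R4 + 4·R2.
R3 ← R3 / (-2).
R1 ← R1 + 1/2·R3.
R2 ← R2 − 3/2·R3.
R4 reduces to 0 = 0, so the extra equation is consistent.
Reading off the reduced rows gives p = 1, q = -3, r = -1.

p = 1, q = -3, r = -1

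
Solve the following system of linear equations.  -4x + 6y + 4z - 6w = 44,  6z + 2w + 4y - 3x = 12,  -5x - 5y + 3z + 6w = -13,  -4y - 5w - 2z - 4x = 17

Row-reduce the augmented matrix:
R1 ← R1 / (-4).
R2 ← R2 + 3·R1.
R3 ← R3 + 5·R1.
R4 ← R4 + 4·R1.
R2 ← R2 / (-1/2).
R1 ← R1 + 3/2·R2.
R3 ← R3 + 25/2·R2.
R4 ← R4 + 10·R2.
R3 ← R3 / (-77).
R1 ← R1 + 10·R3.
R2 ← R2 + 6·R3.
R4 ← R4 + 66·R3.
R4 ← R4 / (-9/7).
R1 ← R1 − 104/77·R4.
R2 ← R2 + 107/77·R4.
R3 ← R3 − 149/77·R4.
Reading off the reduced rows gives x = -6, y = 5, z = -4, w = -1.

x = -6, y = 5, z = -4, w = -1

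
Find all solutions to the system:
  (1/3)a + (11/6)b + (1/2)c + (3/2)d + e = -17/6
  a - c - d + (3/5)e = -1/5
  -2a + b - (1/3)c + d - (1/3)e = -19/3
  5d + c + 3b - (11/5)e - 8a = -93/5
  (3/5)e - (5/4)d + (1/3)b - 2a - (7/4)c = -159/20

infinitely many solutions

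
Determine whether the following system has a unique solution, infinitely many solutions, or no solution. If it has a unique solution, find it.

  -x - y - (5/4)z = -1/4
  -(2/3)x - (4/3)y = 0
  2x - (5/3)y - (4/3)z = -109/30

x = -1, y = 1/2, z = 3/5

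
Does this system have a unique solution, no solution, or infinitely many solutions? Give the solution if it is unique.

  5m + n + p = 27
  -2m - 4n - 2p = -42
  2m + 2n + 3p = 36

m = 3, n = 6, p = 6

Row-reduce the augmented matrix:
R1 ← R1 / (5).
R2 ← R2 + 2·R1.
R3 ← R3 − 2·R1.
R2 ← R2 / (-18/5).
R1 ← R1 − 1/5·R2.
R3 ← R3 − 8/5·R2.
R3 ← R3 / (17/9).
R1 ← R1 − 1/9·R3.
R2 ← R2 − 4/9·R3.
Reading off the reduced rows gives m = 3, n = 6, p = 6.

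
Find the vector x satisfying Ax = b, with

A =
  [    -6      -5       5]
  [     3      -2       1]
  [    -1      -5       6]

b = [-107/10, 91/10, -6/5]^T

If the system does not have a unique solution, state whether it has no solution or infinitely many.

x_1 = 11/5, x_2 = -2, x_3 = -3/2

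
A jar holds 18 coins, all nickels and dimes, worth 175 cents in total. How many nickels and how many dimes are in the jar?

nickels: 1, dimes: 17

Let n = nickels, d = dimes.
  n + d = 18
  5n + 10d = 175
Row-reduce the augmented matrix:
R2 ← R2 − 5·R1.
R2 ← R2 / (5).
R1 ← R1 − 1·R2.
Reading off the reduced rows gives n = 1, d = 17.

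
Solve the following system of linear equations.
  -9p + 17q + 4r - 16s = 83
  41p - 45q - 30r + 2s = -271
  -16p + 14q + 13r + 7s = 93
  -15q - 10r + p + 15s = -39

no solution

Row-reduce:
R1 ← R1 / (-9).
R2 ← R2 − 41·R1.
R3 ← R3 + 16·R1.
R4 ← R4 − 1·R1.
R2 ← R2 / (292/9).
R1 ← R1 + 17/9·R2.
R3 ← R3 + 146/9·R2.
R4 ← R4 + 118/9·R2.
Swap R3 and R4.
R3 ← R3 / (-1045/73).
R1 ← R1 + 165/146·R3.
R2 ← R2 + 53/146·R3.
Row 4 reduces to 0 = -1, a contradiction. The system is inconsistent.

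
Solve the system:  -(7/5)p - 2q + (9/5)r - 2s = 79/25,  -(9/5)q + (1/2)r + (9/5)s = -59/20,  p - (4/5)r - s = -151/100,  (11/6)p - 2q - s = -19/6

Row-reduce the augmented matrix:
R1 ← R1 / (-7/5).
R3 ← R3 − 1·R1.
R4 ← R4 − 11/6·R1.
R2 ← R2 / (-9/5).
R1 ← R1 − 10/7·R2.
R3 ← R3 + 10/7·R2.
R4 ← R4 + 97/21·R2.
R3 ← R3 / (4/45).
R1 ← R1 + 8/9·R3.
R2 ← R2 + 5/18·R3.
R4 ← R4 − 29/27·R3.
R4 ← R4 / (3223/84).
R1 ← R1 + 250/7·R4.
R2 ← R2 + 731/56·R4.
R3 ← R3 + 1215/28·R4.
Reading off the reduced rows gives p = -1/2, q = 3/2, r = 11/5, s = -3/4.

p = -1/2, q = 3/2, r = 11/5, s = -3/4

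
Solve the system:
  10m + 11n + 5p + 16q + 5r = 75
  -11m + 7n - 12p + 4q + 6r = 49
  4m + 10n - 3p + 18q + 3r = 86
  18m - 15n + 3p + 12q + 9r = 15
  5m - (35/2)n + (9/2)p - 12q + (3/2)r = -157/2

infinitely many solutions

Row-reduce:
R1 ← R1 / (10).
R2 ← R2 + 11·R1.
R3 ← R3 − 4·R1.
R4 ← R4 − 18·R1.
R5 ← R5 − 5·R1.
R2 ← R2 / (191/10).
R1 ← R1 − 11/10·R2.
R3 ← R3 − 28/5·R2.
R4 ← R4 + 174/5·R2.
R5 ← R5 + 23·R2.
R3 ← R3 / (-591/191).
R1 ← R1 − 167/191·R3.
R2 ← R2 + 65/191·R3.
R4 ← R4 + 3408/191·R3.
R5 ← R5 + 1113/191·R3.
R4 ← R4 / (-1540/197).
R1 ← R1 − 1090/591·R4.
R2 ← R2 − 326/591·R4.
R3 ← R3 + 1006/591·R4.
R5 ← R5 + 770/197·R4.
Rank is 4 with 5 unknowns, leaving r free.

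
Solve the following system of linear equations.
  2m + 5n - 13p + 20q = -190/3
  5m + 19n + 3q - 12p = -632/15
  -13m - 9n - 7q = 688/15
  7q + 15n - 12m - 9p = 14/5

Row-reduce the augmented matrix:
R1 ← R1 / (2).
R2 ← R2 − 5·R1.
R3 ← R3 + 13·R1.
R4 ← R4 + 12·R1.
R2 ← R2 / (13/2).
R1 ← R1 − 5/2·R2.
R3 ← R3 − 47/2·R2.
R4 ← R4 − 45·R2.
R3 ← R3 / (-2062/13).
R1 ← R1 + 187/13·R3.
R2 ← R2 − 41/13·R3.
R4 ← R4 + 2976/13·R3.
R4 ← R4 / (30539/1031).
R1 ← R1 − 1559/1031·R4.
R2 ← R2 + 1450/1031·R4.
R3 ← R3 + 1904/1031·R4.
Reading off the reduced rows gives m = -8/3, n = 0, p = 2, q = -8/5.

m = -8/3, n = 0, p = 2, q = -8/5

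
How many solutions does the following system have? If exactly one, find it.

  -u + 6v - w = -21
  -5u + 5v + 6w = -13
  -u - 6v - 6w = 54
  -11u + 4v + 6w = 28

Row-reduce the augmented matrix:
R1 ← R1 / (-1).
R2 ← R2 + 5·R1.
R3 ← R3 + 1·R1.
R4 ← R4 + 11·R1.
R2 ← R2 / (-25).
R1 ← R1 + 6·R2.
R3 ← R3 + 12·R2.
R4 ← R4 + 62·R2.
R3 ← R3 / (-257/25).
R1 ← R1 + 41/25·R3.
R2 ← R2 + 11/25·R3.
R4 ← R4 + 257/25·R3.
R4 reduces to 0 = 0, so the extra equation is consistent.
Reading off the reduced rows gives u = -6, v = -5, w = -3.

u = -6, v = -5, w = -3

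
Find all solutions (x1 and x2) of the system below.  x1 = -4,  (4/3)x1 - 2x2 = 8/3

x1 = -4, x2 = -4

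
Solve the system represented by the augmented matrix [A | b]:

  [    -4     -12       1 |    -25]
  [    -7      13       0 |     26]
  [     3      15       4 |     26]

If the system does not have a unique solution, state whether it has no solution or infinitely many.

Row-reduce the augmented matrix:
R1 ← R1 / (-4).
R2 ← R2 + 7·R1.
R3 ← R3 − 3·R1.
R2 ← R2 / (34).
R1 ← R1 − 3·R2.
R3 ← R3 − 6·R2.
R3 ← R3 / (86/17).
R1 ← R1 + 13/136·R3.
R2 ← R2 + 7/136·R3.
Reading off the reduced rows gives x_1 = 0, x_2 = 2, x_3 = -1.

x_1 = 0, x_2 = 2, x_3 = -1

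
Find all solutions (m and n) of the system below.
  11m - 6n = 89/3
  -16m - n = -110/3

m = 7/3, n = -2/3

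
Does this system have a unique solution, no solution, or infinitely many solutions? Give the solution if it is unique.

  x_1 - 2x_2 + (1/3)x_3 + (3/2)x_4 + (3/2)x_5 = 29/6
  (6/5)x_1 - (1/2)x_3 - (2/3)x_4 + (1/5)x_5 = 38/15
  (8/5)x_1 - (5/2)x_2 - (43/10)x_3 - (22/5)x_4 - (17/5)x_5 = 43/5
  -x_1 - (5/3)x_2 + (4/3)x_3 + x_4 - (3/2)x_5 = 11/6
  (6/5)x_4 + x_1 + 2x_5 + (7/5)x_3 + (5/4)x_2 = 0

no solution

Row-reduce:
R2 ← R2 − 6/5·R1.
R3 ← R3 − 8/5·R1.
R4 ← R4 + 1·R1.
R5 ← R5 − 1·R1.
R2 ← R2 / (12/5).
R1 ← R1 + 2·R2.
R3 ← R3 − 7/10·R2.
R4 ← R4 + 11/3·R2.
R5 ← R5 − 13/4·R2.
R3 ← R3 / (-1097/240).
R1 ← R1 + 5/12·R3.
R2 ← R2 + 3/8·R3.
R4 ← R4 − 7/24·R3.
R5 ← R5 − 1097/480·R3.
R4 ← R4 / (-98129/59238).
R1 ← R1 + 25/19746·R4.
R2 ← R2 + 5222/9873·R4.
R3 ← R3 − 4378/3291·R4.
Row 5 reduces to 0 = 1/2, a contradiction. The system is inconsistent.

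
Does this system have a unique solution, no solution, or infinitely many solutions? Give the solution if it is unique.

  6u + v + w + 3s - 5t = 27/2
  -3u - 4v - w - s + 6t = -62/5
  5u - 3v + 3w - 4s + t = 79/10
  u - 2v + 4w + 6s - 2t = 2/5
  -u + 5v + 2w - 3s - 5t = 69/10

u = 11/5, v = 2, w = 4/5, s = 0, t = 1/2

Row-reduce the augmented matrix:
R1 ← R1 / (6).
R2 ← R2 + 3·R1.
R3 ← R3 − 5·R1.
R4 ← R4 − 1·R1.
R5 ← R5 + 1·R1.
R2 ← R2 / (-7/2).
R1 ← R1 − 1/6·R2.
R3 ← R3 + 23/6·R2.
R4 ← R4 + 13/6·R2.
R5 ← R5 − 31/6·R2.
R3 ← R3 / (19/7).
R1 ← R1 − 1/7·R3.
R2 ← R2 − 1/7·R3.
R4 ← R4 − 29/7·R3.
R5 ← R5 − 10/7·R3.
R4 ← R4 / (303/19).
R1 ← R1 − 17/19·R4.
R2 ← R2 − 13/57·R4.
R3 ← R3 + 148/57·R4.
R5 ← R5 − 37/19·R4.
R5 ← R5 / (-72/101).
R1 ← R1 + 44/101·R5.
R2 ← R2 + 301/303·R5.
R3 ← R3 + 116/303·R5.
R4 ← R4 + 34/101·R5.
Reading off the reduced rows gives u = 11/5, v = 2, w = 4/5, s = 0, t = 1/2.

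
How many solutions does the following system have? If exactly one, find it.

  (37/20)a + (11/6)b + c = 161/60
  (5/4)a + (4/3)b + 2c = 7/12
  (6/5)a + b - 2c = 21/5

infinitely many solutions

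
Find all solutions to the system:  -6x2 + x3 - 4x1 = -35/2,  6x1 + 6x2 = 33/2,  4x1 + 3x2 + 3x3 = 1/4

x1 = 1, x2 = 7/4, x3 = -3

Row-reduce the augmented matrix:
R1 ← R1 / (-4).
R2 ← R2 − 6·R1.
R3 ← R3 − 4·R1.
R2 ← R2 / (-3).
R1 ← R1 − 3/2·R2.
R3 ← R3 + 3·R2.
R3 ← R3 / (5/2).
R1 ← R1 − 1/2·R3.
R2 ← R2 + 1/2·R3.
Reading off the reduced rows gives x1 = 1, x2 = 7/4, x3 = -3.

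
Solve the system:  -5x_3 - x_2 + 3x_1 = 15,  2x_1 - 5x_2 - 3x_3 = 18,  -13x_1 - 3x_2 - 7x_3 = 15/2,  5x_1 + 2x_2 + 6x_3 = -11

no solution

Row-reduce:
R1 ← R1 / (3).
R2 ← R2 − 2·R1.
R3 ← R3 + 13·R1.
R4 ← R4 − 5·R1.
R2 ← R2 / (-13/3).
R1 ← R1 + 1/3·R2.
R3 ← R3 + 22/3·R2.
R4 ← R4 − 11/3·R2.
R3 ← R3 / (-380/13).
R1 ← R1 + 22/13·R3.
R2 ← R2 + 1/13·R3.
R4 ← R4 − 190/13·R3.
Row 4 reduces to 0 = 1/4, a contradiction. The system is inconsistent.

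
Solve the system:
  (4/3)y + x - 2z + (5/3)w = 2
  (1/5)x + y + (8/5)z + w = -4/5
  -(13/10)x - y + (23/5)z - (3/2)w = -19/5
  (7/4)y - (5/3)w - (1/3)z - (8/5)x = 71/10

infinitely many solutions

Row-reduce:
R2 ← R2 − 1/5·R1.
R3 ← R3 + 13/10·R1.
R4 ← R4 + 8/5·R1.
R2 ← R2 / (11/15).
R1 ← R1 − 4/3·R2.
R3 ← R3 − 11/15·R2.
R4 ← R4 − 233/60·R2.
Swap R3 and R4.
R3 ← R3 / (-4661/330).
R1 ← R1 + 62/11·R3.
R2 ← R2 − 30/11·R3.
Rank is 3 with 4 unknowns, leaving w free.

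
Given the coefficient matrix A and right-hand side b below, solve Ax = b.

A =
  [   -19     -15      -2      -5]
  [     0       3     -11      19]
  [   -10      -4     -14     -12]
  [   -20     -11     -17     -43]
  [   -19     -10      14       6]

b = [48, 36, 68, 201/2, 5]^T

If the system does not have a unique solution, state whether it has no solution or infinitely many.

no solution

Row-reduce:
R1 ← R1 / (-19).
R3 ← R3 + 10·R1.
R4 ← R4 + 20·R1.
R5 ← R5 + 19·R1.
R2 ← R2 / (3).
R1 ← R1 − 15/19·R2.
R3 ← R3 − 74/19·R2.
R4 ← R4 − 91/19·R2.
R5 ← R5 − 5·R2.
R3 ← R3 / (4/3).
R1 ← R1 − 3·R3.
R2 ← R2 + 11/3·R3.
R4 ← R4 − 8/3·R3.
R5 ← R5 − 103/3·R3.
Swap R4 and R5.
R4 ← R4 / (16259/19).
R1 ← R1 − 1365/19·R4.
R2 ← R2 + 1658/19·R4.
R3 ← R3 + 485/19·R4.
Row 5 reduces to 0 = 1/2, a contradiction. The system is inconsistent.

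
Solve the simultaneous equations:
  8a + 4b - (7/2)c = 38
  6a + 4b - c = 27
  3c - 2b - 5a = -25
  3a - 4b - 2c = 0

Row-reduce:
R1 ← R1 / (8).
R2 ← R2 − 6·R1.
R3 ← R3 + 5·R1.
R4 ← R4 − 3·R1.
R1 ← R1 − 1/2·R2.
R3 ← R3 − 1/2·R2.
R4 ← R4 + 11/2·R2.
Swap R3 and R4.
R3 ← R3 / (33/4).
R1 ← R1 + 5/4·R3.
R2 ← R2 − 13/8·R3.
Row 4 reduces to 0 = -1/2, a contradiction. The system is inconsistent.

no solution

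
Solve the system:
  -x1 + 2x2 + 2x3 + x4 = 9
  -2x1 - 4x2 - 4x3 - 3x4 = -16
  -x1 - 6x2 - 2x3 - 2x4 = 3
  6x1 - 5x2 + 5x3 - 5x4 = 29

x1 = -1, x2 = -3, x3 = 6, x4 = 2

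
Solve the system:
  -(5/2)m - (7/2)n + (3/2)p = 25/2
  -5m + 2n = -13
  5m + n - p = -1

no solution

Row-reduce:
R1 ← R1 / (-5/2).
R2 ← R2 + 5·R1.
R3 ← R3 − 5·R1.
R2 ← R2 / (9).
R1 ← R1 − 7/5·R2.
R3 ← R3 + 6·R2.
Row 3 reduces to 0 = -4/3, a contradiction. The system is inconsistent.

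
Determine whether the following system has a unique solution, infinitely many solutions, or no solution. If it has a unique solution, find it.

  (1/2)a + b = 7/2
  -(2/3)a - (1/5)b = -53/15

a = 5, b = 1

From equation 1: b = 7/2 − 1/2·a.
Substitute into equation 2 and solve: a = 5.
Then b = 1.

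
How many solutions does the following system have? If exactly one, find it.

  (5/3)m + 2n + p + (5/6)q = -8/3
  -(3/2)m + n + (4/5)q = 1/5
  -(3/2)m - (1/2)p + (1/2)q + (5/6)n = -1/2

Row-reduce:
R1 ← R1 / (5/3).
R2 ← R2 + 3/2·R1.
R3 ← R3 + 3/2·R1.
R2 ← R2 / (14/5).
R1 ← R1 − 6/5·R2.
R3 ← R3 − 79/30·R2.
R3 ← R3 / (-25/56).
R1 ← R1 − 3/14·R3.
R2 ← R2 − 9/28·R3.
Rank is 3 with 4 unknowns, leaving q free.

infinitely many solutions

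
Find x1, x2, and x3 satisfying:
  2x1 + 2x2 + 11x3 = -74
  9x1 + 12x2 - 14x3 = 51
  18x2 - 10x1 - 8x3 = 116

Row-reduce the augmented matrix:
R1 ← R1 / (2).
R2 ← R2 − 9·R1.
R3 ← R3 + 10·R1.
R2 ← R2 / (3).
R1 ← R1 − 1·R2.
R3 ← R3 − 28·R2.
R3 ← R3 / (1919/3).
R1 ← R1 − 80/3·R3.
R2 ← R2 + 127/6·R3.
Reading off the reduced rows gives x1 = -5, x2 = 1, x3 = -6.

x1 = -5, x2 = 1, x3 = -6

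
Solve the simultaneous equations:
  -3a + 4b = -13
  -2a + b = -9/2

From equation 2: b = -9/2 + 2·a.
Substitute into equation 1 and solve: a = 1.
Then b = -5/2.

a = 1, b = -5/2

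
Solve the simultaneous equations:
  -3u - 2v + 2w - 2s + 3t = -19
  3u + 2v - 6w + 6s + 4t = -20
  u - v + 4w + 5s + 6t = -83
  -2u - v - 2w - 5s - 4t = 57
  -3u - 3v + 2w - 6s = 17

u = 0, v = 3, w = -5, s = -6, t = -5

Row-reduce the augmented matrix:
R1 ← R1 / (-3).
R2 ← R2 − 3·R1.
R3 ← R3 − 1·R1.
R4 ← R4 + 2·R1.
R5 ← R5 + 3·R1.
Swap R2 and R3.
R2 ← R2 / (-5/3).
R1 ← R1 − 2/3·R2.
R4 ← R4 − 1/3·R2.
R5 ← R5 + 1·R2.
R3 ← R3 / (-4).
R1 ← R1 − 6/5·R3.
R2 ← R2 + 14/5·R3.
R4 ← R4 + 12/5·R3.
R5 ← R5 + 14/5·R3.
R4 ← R4 / (-26/5).
R1 ← R1 − 18/5·R4.
R2 ← R2 + 27/5·R4.
R3 ← R3 + 1·R4.
R5 ← R5 + 47/5·R4.
R5 ← R5 / (99/26).
R1 ← R1 + 57/26·R5.
R2 ← R2 − 1/26·R5.
R3 ← R3 + 3/52·R5.
R4 ← R4 − 22/13·R5.
Reading off the reduced rows gives u = 0, v = 3, w = -5, s = -6, t = -5.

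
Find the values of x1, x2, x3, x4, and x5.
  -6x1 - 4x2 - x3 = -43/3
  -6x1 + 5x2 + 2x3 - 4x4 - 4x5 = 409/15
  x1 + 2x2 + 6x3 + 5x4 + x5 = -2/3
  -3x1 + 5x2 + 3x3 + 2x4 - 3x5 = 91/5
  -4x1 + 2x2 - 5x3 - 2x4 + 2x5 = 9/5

x1 = 1/3, x2 = 3, x3 = 1/3, x4 = -7/5, x5 = -2

Row-reduce the augmented matrix:
R1 ← R1 / (-6).
R2 ← R2 + 6·R1.
R3 ← R3 − 1·R1.
R4 ← R4 + 3·R1.
R5 ← R5 + 4·R1.
R2 ← R2 / (9).
R1 ← R1 − 2/3·R2.
R3 ← R3 − 4/3·R2.
R4 ← R4 − 7·R2.
R5 ← R5 − 14/3·R2.
R3 ← R3 / (97/18).
R1 ← R1 + 1/18·R3.
R2 ← R2 − 1/3·R3.
R4 ← R4 − 7/6·R3.
R5 ← R5 + 53/9·R3.
R4 ← R4 / (1135/291).
R1 ← R1 − 103/291·R4.
R2 ← R2 + 230/291·R4.
R3 ← R3 − 302/291·R4.
R5 ← R5 − 600/97·R4.
R5 ← R5 / (1404/227).
R1 ← R1 − 379/1135·R5.
R2 ← R2 + 134/227·R5.
R3 ← R3 − 406/1135·R5.
R4 ← R4 + 68/1135·R5.
Reading off the reduced rows gives x1 = 1/3, x2 = 3, x3 = 1/3, x4 = -7/5, x5 = -2.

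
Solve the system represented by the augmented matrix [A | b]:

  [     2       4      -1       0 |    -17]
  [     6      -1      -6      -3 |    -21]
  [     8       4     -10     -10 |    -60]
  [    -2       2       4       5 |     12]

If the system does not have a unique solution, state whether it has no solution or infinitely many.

no solution

Row-reduce:
R1 ← R1 / (2).
R2 ← R2 − 6·R1.
R3 ← R3 − 8·R1.
R4 ← R4 + 2·R1.
R2 ← R2 / (-13).
R1 ← R1 − 2·R2.
R3 ← R3 + 12·R2.
R4 ← R4 − 6·R2.
R3 ← R3 / (-42/13).
R1 ← R1 + 25/26·R3.
R2 ← R2 − 3/13·R3.
R4 ← R4 − 21/13·R3.
Row 4 reduces to 0 = -1, a contradiction. The system is inconsistent.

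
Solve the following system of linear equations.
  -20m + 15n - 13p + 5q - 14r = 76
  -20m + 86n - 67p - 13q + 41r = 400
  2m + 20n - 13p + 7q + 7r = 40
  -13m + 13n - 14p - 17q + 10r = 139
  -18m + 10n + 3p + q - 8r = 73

no solution

Row-reduce:
R1 ← R1 / (-20).
R2 ← R2 + 20·R1.
R3 ← R3 − 2·R1.
R4 ← R4 + 13·R1.
R5 ← R5 + 18·R1.
R2 ← R2 / (71).
R1 ← R1 + 3/4·R2.
R3 ← R3 − 43/2·R2.
R4 ← R4 − 13/4·R2.
R5 ← R5 + 7/2·R2.
R3 ← R3 / (1457/710).
R1 ← R1 − 113/1420·R3.
R2 ← R2 + 54/71·R3.
R4 ← R4 + 4371/1420·R3.
R5 ← R5 − 8547/710·R3.
Swap R4 and R5.
R4 ← R4 / (-117082/1457).
R1 ← R1 + 1373/1457·R4.
R2 ← R2 − 6624/1457·R4.
R3 ← R3 − 9195/1457·R4.
Row 5 reduces to 0 = -1, a contradiction. The system is inconsistent.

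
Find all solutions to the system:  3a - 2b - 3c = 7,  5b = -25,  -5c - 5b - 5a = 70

a = -5, b = -5, c = -4

Row-reduce the augmented matrix:
R1 ← R1 / (3).
R3 ← R3 + 5·R1.
R2 ← R2 / (5).
R1 ← R1 + 2/3·R2.
R3 ← R3 + 25/3·R2.
R3 ← R3 / (-10).
R1 ← R1 + 1·R3.
Reading off the reduced rows gives a = -5, b = -5, c = -4.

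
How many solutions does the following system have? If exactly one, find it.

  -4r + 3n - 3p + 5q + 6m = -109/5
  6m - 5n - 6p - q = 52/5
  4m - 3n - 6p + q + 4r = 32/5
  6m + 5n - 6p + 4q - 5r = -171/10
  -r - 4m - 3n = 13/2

m = -1, n = -1, p = -7/5, q = -3, r = 1/2

Row-reduce the augmented matrix:
R1 ← R1 / (6).
R2 ← R2 − 6·R1.
R3 ← R3 − 4·R1.
R4 ← R4 − 6·R1.
R5 ← R5 + 4·R1.
R2 ← R2 / (-8).
R1 ← R1 − 1/2·R2.
R3 ← R3 + 5·R2.
R4 ← R4 − 2·R2.
R5 ← R5 + 1·R2.
R3 ← R3 / (-17/8).
R1 ← R1 + 11/16·R3.
R2 ← R2 − 3/8·R3.
R4 ← R4 + 15/4·R3.
R5 ← R5 + 13/8·R3.
R4 ← R4 / (-5).
R2 ← R2 − 1·R4.
R3 ← R3 + 2/3·R4.
R5 ← R5 − 3·R4.
R5 ← R5 / (-200/17).
R1 ← R1 + 30/17·R5.
R2 ← R2 + 21/17·R5.
R3 ← R3 + 50/51·R5.
R4 ← R4 − 25/17·R5.
Reading off the reduced rows gives m = -1, n = -1, p = -7/5, q = -3, r = 1/2.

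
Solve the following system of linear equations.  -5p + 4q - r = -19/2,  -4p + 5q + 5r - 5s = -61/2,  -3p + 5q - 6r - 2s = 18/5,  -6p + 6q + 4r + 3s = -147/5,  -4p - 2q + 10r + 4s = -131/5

Row-reduce the augmented matrix:
R1 ← R1 / (-5).
R2 ← R2 + 4·R1.
R3 ← R3 + 3·R1.
R4 ← R4 + 6·R1.
R5 ← R5 + 4·R1.
R2 ← R2 / (9/5).
R1 ← R1 + 4/5·R2.
R3 ← R3 − 13/5·R2.
R4 ← R4 − 6/5·R2.
R5 ← R5 + 26/5·R2.
R3 ← R3 / (-124/9).
R1 ← R1 − 25/9·R3.
R2 ← R2 − 29/9·R3.
R4 ← R4 − 4/3·R3.
R5 ← R5 − 248/9·R3.
R4 ← R4 / (212/31).
R1 ← R1 + 145/124·R4.
R2 ← R2 + 193/124·R4.
R3 ← R3 + 47/124·R4.
R5 reduces to 0 = 0, so the extra equation is consistent.
Reading off the reduced rows gives p = 1/2, q = -5/2, r = -3, s = 1/5.

p = 1/2, q = -5/2, r = -3, s = 1/5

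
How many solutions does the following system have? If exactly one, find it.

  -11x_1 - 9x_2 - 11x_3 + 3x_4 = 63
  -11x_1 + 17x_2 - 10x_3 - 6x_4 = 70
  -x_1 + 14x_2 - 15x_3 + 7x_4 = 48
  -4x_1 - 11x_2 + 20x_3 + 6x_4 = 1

x_1 = -5, x_2 = 1, x_3 = -1, x_4 = 2

Row-reduce the augmented matrix:
R1 ← R1 / (-11).
R2 ← R2 + 11·R1.
R3 ← R3 + 1·R1.
R4 ← R4 + 4·R1.
R2 ← R2 / (26).
R1 ← R1 − 9/11·R2.
R3 ← R3 − 163/11·R2.
R4 ← R4 + 85/11·R2.
R3 ← R3 / (-4167/286).
R1 ← R1 − 277/286·R3.
R2 ← R2 − 1/26·R3.
R4 ← R4 − 6949/286·R3.
R4 ← R4 / (91702/4167).
R1 ← R1 − 3328/4167·R4.
R2 ← R2 + 1312/4167·R4.
R3 ← R3 + 3391/4167·R4.
Reading off the reduced rows gives x_1 = -5, x_2 = 1, x_3 = -1, x_4 = 2.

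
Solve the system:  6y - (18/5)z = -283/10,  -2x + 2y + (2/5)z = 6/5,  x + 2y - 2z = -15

no solution

Row-reduce:
Swap R1 and R2.
R1 ← R1 / (-2).
R3 ← R3 − 1·R1.
R2 ← R2 / (6).
R1 ← R1 + 1·R2.
R3 ← R3 − 3·R2.
Row 3 reduces to 0 = -1/4, a contradiction. The system is inconsistent.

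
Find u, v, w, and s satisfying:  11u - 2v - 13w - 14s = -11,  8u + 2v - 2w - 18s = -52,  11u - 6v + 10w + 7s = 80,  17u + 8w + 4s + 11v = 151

Row-reduce the augmented matrix:
R1 ← R1 / (11).
R2 ← R2 − 8·R1.
R3 ← R3 − 11·R1.
R4 ← R4 − 17·R1.
R2 ← R2 / (38/11).
R1 ← R1 + 2/11·R2.
R3 ← R3 + 4·R2.
R4 ← R4 − 155/11·R2.
R3 ← R3 / (601/19).
R1 ← R1 + 15/19·R3.
R2 ← R2 − 41/19·R3.
R4 ← R4 + 44/19·R3.
R4 ← R4 / (35099/601).
R1 ← R1 + 833/601·R4.
R2 ← R2 + 1850/601·R4.
R3 ← R3 − 227/601·R4.
Reading off the reduced rows gives u = 6, v = 3, w = -1, s = 6.

u = 6, v = 3, w = -1, s = 6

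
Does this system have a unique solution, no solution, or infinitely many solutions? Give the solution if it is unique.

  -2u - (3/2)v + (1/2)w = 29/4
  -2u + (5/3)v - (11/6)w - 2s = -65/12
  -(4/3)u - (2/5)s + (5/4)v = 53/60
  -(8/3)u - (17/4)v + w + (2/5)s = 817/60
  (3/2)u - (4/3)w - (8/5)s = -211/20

u = -5/2, v = -1, w = 3/2, s = 3

Row-reduce the augmented matrix:
R1 ← R1 / (-2).
R2 ← R2 + 2·R1.
R3 ← R3 + 4/3·R1.
R4 ← R4 + 8/3·R1.
R5 ← R5 − 3/2·R1.
R2 ← R2 / (19/6).
R1 ← R1 − 3/4·R2.
R3 ← R3 − 9/4·R2.
R4 ← R4 + 9/4·R2.
R5 ← R5 + 9/8·R2.
R3 ← R3 / (151/114).
R1 ← R1 − 23/76·R3.
R2 ← R2 + 14/19·R3.
R4 ← R4 + 151/114·R3.
R5 ← R5 + 815/456·R3.
Swap R4 and R5.
R4 ← R4 / (-2817/3020).
R1 ← R1 − 363/1510·R4.
R2 ← R2 + 48/755·R4.
R3 ← R3 − 582/755·R4.
R5 reduces to 0 = 0, so the extra equation is consistent.
Reading off the reduced rows gives u = -5/2, v = -1, w = 3/2, s = 3.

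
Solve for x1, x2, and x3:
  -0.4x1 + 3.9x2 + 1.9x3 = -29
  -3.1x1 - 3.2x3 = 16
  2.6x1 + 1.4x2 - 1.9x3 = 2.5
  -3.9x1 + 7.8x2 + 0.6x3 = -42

Row-reduce the augmented matrix:
R1 ← R1 / (-2/5).
R2 ← R2 + 31/10·R1.
R3 ← R3 − 13/5·R1.
R4 ← R4 + 39/10·R1.
R2 ← R2 / (-1209/40).
R1 ← R1 + 39/4·R2.
R3 ← R3 − 107/4·R2.
R4 ← R4 + 1209/40·R2.
R3 ← R3 / (-21819/4030).
R1 ← R1 − 32/31·R3.
R2 ← R2 − 239/403·R3.
R4 reduces to 0 = 0, so the extra equation is consistent.
Reading off the reduced rows gives x1 = 0, x2 = -5, x3 = -5.

x1 = 0, x2 = -5, x3 = -5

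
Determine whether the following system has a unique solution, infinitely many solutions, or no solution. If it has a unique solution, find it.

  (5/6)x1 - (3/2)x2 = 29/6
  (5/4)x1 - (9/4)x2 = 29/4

Row-reduce:
R1 ← R1 / (5/6).
R2 ← R2 − 5/4·R1.
Rank is 1 with 2 unknowns, leaving x2 free.

infinitely many solutions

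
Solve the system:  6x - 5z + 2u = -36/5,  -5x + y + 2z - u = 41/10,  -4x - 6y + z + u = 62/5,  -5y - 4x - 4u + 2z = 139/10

Row-reduce the augmented matrix:
R1 ← R1 / (6).
R2 ← R2 + 5·R1.
R3 ← R3 + 4·R1.
R4 ← R4 + 4·R1.
R3 ← R3 + 6·R2.
R4 ← R4 + 5·R2.
R3 ← R3 / (-46/3).
R1 ← R1 + 5/6·R3.
R2 ← R2 + 13/6·R3.
R4 ← R4 + 73/6·R3.
R4 ← R4 / (-401/92).
R1 ← R1 + 1/92·R4.
R2 ← R2 + 21/92·R4.
R3 ← R3 + 19/46·R4.
Reading off the reduced rows gives x = -1, y = -3/2, z = 0, u = -3/5.

x = -1, y = -3/2, z = 0, u = -3/5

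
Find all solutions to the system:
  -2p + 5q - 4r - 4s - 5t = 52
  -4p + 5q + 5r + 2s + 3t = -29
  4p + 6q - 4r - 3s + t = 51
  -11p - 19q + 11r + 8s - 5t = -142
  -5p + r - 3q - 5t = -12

no solution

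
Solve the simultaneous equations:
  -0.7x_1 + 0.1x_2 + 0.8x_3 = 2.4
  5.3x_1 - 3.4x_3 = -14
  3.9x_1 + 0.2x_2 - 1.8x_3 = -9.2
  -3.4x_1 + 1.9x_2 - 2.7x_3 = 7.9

x_1 = -2, x_2 = 2, x_3 = 1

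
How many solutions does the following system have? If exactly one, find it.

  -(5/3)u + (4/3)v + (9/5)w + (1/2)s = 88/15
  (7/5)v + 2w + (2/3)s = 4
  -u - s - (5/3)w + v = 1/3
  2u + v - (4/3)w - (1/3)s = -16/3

u = -1, v = 0, w = 4, s = -6

Row-reduce the augmented matrix:
R1 ← R1 / (-5/3).
R3 ← R3 + 1·R1.
R4 ← R4 − 2·R1.
R2 ← R2 / (7/5).
R1 ← R1 + 4/5·R2.
R3 ← R3 − 1/5·R2.
R4 ← R4 − 13/5·R2.
R3 ← R3 / (-1592/525).
R1 ← R1 − 11/175·R3.
R2 ← R2 − 10/7·R3.
R4 ← R4 + 1516/525·R3.
R4 ← R4 / (853/2388).
R1 ← R1 − 497/9552·R4.
R2 ← R2 + 865/4776·R4.
R3 ← R3 − 1465/3184·R4.
Reading off the reduced rows gives u = -1, v = 0, w = 4, s = -6.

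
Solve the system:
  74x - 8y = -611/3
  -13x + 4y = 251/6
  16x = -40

x = -5/2, y = 7/3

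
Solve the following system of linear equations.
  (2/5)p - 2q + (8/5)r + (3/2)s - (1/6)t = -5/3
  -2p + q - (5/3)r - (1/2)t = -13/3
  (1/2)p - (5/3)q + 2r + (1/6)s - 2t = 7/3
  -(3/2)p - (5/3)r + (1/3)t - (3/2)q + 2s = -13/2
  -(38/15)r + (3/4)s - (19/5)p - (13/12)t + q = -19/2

infinitely many solutions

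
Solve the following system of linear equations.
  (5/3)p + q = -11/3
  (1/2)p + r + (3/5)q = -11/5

infinitely many solutions

Row-reduce:
R1 ← R1 / (5/3).
R2 ← R2 − 1/2·R1.
R2 ← R2 / (3/10).
R1 ← R1 − 3/5·R2.
Rank is 2 with 3 unknowns, leaving r free.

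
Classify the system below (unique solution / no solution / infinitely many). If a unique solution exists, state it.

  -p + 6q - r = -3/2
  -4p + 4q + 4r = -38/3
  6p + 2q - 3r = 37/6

p = 0, q = -2/3, r = -5/2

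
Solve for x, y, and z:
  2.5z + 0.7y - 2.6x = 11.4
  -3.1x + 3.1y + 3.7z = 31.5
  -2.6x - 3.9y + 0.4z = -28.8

x = 3, y = 6, z = 6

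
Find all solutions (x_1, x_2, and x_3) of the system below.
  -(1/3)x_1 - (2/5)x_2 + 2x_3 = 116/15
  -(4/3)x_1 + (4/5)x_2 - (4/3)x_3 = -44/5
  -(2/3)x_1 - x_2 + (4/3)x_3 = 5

Row-reduce the augmented matrix:
R1 ← R1 / (-1/3).
R2 ← R2 + 4/3·R1.
R3 ← R3 + 2/3·R1.
R2 ← R2 / (12/5).
R1 ← R1 − 6/5·R2.
R3 ← R3 + 1/5·R2.
R3 ← R3 / (-31/9).
R1 ← R1 + 4/3·R3.
R2 ← R2 + 35/9·R3.
Reading off the reduced rows gives x_1 = 2, x_2 = -1, x_3 = 4.

x_1 = 2, x_2 = -1, x_3 = 4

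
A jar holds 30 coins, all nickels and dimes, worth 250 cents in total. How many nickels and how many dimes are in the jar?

nickels: 10, dimes: 20

Let n = nickels, d = dimes.
  n + d = 30
  5n + 10d = 250
Row-reduce the augmented matrix:
R2 ← R2 − 5·R1.
R2 ← R2 / (5).
R1 ← R1 − 1·R2.
Reading off the reduced rows gives n = 10, d = 20.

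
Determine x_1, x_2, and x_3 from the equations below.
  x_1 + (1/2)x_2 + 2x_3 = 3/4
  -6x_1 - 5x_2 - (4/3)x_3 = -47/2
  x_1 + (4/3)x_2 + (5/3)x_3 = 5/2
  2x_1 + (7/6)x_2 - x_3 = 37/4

x_1 = 3, x_2 = 3/2, x_3 = -3/2

Row-reduce the augmented matrix:
R2 ← R2 + 6·R1.
R3 ← R3 − 1·R1.
R4 ← R4 − 2·R1.
R2 ← R2 / (-2).
R1 ← R1 − 1/2·R2.
R3 ← R3 − 5/6·R2.
R4 ← R4 − 1/6·R2.
R3 ← R3 / (37/9).
R1 ← R1 − 14/3·R3.
R2 ← R2 + 16/3·R3.
R4 ← R4 + 37/9·R3.
R4 reduces to 0 = 0, so the extra equation is consistent.
Reading off the reduced rows gives x_1 = 3, x_2 = 3/2, x_3 = -3/2.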